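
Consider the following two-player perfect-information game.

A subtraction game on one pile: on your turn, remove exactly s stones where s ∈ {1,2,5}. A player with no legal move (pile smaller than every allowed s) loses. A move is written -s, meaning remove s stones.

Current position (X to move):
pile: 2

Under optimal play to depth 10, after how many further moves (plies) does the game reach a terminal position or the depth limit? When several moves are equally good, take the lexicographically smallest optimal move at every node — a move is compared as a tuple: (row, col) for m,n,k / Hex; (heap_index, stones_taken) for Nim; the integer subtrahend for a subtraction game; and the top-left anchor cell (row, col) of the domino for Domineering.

PV length from [2]: 1 ply

ply 1, X at 2 | -1=-1→1; -2=+1→0*
ply 2: 0 is terminal -1 (O); from 2 depth 10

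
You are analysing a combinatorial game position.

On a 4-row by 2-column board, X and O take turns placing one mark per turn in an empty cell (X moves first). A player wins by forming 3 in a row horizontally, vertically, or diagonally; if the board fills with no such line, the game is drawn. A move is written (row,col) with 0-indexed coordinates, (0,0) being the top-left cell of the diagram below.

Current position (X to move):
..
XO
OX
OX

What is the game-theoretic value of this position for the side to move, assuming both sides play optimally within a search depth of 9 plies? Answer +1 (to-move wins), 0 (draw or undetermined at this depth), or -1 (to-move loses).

p1 X@[../XO/OX/OX]: (0,0)[X./XO/OX/OX]+0* (0,1)[.X/XO/OX/OX]+0
p2 O@[X./XO/OX/OX]: (0,1)[XO/XO/OX/OX]+0*
p3 X@[XO/XO/OX/OX] terminal +0; root [../XO/OX/OX] d9

value(../XO/OX/OX, X) = 0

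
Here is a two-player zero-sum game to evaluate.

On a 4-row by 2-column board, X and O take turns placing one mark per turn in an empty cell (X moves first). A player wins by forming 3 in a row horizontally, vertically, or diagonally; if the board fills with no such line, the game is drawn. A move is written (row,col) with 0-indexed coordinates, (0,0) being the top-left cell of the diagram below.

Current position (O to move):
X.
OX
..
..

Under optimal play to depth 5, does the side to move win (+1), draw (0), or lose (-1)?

p1 O@[X./OX/../..]: (0,1)[XO/OX/../..]+0* (2,0)[X./OX/O./..]+0 (2,1)[X./OX/.O/..]+0 (3,0)[X./OX/../O.]+0 (3,1)[X./OX/../.O]+0
p2 X@[XO/OX/../..]: (2,0)[XO/OX/X./..]+0* (2,1)[XO/OX/.X/..]+0 (3,0)[XO/OX/../X.]+0 (3,1)[XO/OX/../.X]+0
p3 O@[XO/OX/X./..]: (2,1)[XO/OX/XO/..]+0* (3,0)[XO/OX/X./O.]+0 (3,1)[XO/OX/X./.O]+0
p4 X@[XO/OX/XO/..]: (3,0)[XO/OX/XO/X.]+0* (3,1)[XO/OX/XO/.X]+0
p5 O@[XO/OX/XO/X.]: (3,1)[XO/OX/XO/XO]+0*
p6 X@[XO/OX/XO/XO] terminal +0; root [X./OX/../..] d5

value(X./OX/../.., O) = 0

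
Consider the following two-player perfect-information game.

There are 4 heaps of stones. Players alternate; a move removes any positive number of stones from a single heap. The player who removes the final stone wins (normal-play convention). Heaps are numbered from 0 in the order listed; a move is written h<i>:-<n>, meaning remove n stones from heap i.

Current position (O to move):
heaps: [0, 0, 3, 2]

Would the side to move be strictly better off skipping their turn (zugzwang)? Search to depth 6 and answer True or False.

[(0,0,3,2)] O move#1: h2:-1:+1/(0,0,2,2)*, h2:-2:-1/(0,0,1,2), h2:-3:-1/(0,0,0,2), h3:-1:-1/(0,0,3,1), h3:-2:-1/(0,0,3,0)
[(0,0,2,2)] X move#2: h2:-1:-1/(0,0,1,2)*, h2:-2:-1/(0,0,0,2), h3:-1:-1/(0,0,2,1), h3:-2:-1/(0,0,2,0)
[(0,0,1,2)] O move#3: h2:-1:-1/(0,0,0,2), h3:-1:+1/(0,0,1,1)*, h3:-2:-1/(0,0,1,0)
[(0,0,1,1)] X move#4: h2:-1:-1/(0,0,0,1)*, h3:-1:-1/(0,0,1,0)
[(0,0,0,1)] O move#5: h3:-1:+1/(0,0,0,0)*
[(0,0,0,0)] end (terminal -1, X#6); searched (0,0,3,2) to 6
pass branch (X moves first from the same position):
  | [(0,0,3,2)] X move#1: h2:-1:+1/(0,0,2,2)*, h2:-2:-1/(0,0,1,2), h2:-3:-1/(0,0,0,2), h3:-1:-1/(0,0,3,1), h3:-2:-1/(0,0,3,0)
  | [(0,0,2,2)] O move#2: h2:-1:-1/(0,0,1,2)*, h2:-2:-1/(0,0,0,2), h3:-1:-1/(0,0,2,1), h3:-2:-1/(0,0,2,0)
  | [(0,0,1,2)] X move#3: h2:-1:-1/(0,0,0,2), h3:-1:+1/(0,0,1,1)*, h3:-2:-1/(0,0,1,0)
  | [(0,0,1,1)] O move#4: h2:-1:-1/(0,0,0,1)*, h3:-1:-1/(0,0,1,0)
  | [(0,0,0,1)] X move#5: h3:-1:+1/(0,0,0,0)*
  | [(0,0,0,0)] end (terminal -1, O#6); searched (0,0,3,2) to 6
O moving scores +1; O passing scores -1

zugzwang((0,0,3,2), O) = False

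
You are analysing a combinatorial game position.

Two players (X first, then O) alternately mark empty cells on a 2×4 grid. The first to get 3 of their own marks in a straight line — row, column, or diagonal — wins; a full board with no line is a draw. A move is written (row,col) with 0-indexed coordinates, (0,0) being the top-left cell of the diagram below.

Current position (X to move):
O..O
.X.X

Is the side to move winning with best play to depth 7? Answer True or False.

X winning at [O..O/.X.X]: True

ply 1, X at O..O/.X.X | (0,1)=+0→OX.O/.X.X; (0,2)=+0→O.XO/.X.X; (1,0)=+0→O..O/XX.X; (1,2)=+1→O..O/.XXX*
ply 2: O..O/.XXX is terminal -1 (O); from O..O/.X.X depth 7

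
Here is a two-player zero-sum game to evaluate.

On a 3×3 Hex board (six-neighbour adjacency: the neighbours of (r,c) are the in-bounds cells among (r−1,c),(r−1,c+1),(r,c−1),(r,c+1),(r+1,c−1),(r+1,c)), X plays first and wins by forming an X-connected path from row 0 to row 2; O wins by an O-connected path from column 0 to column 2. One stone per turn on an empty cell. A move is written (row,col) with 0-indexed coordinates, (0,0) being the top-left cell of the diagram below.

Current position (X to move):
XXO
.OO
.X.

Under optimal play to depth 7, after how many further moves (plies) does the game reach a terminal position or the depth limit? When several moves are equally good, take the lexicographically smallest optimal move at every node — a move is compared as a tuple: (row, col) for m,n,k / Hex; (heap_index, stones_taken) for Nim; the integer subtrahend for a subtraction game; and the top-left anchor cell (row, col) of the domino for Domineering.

ply 1, X at XXO/.OO/.X. | (1,0)=-1→XXO/XOO/.X.*; (2,0)=-1→XXO/.OO/XX.; (2,2)=-1→XXO/.OO/.XX
ply 2, O at XXO/XOO/.X. | (2,0)=+1→XXO/XOO/OX.*; (2,2)=-1→XXO/XOO/.XO
ply 3: XXO/XOO/OX. is terminal -1 (X); from XXO/.OO/.X. depth 7

PV length from [XXO/.OO/.X.]: 2 plies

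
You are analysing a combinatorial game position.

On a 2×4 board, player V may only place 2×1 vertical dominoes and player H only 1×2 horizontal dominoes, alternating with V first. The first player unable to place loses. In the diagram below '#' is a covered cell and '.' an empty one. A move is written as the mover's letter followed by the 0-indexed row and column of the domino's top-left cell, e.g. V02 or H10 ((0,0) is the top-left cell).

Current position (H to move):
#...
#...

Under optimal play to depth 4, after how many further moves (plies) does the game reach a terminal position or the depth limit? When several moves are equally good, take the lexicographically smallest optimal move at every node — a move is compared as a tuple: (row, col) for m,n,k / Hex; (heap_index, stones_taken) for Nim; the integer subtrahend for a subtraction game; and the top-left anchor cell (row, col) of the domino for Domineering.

PV length from [#.../#...]: 3 plies

[#.../#...] H move#1: H01:+1/###./#...*, H02:+1/#.##/#..., H11:+1/#.../###., H12:+1/#.../#.##
[###./#...] V move#2: V03:-1/####/#..#*
[####/#..#] H move#3: H11:+1/####/####*
[####/####] end (terminal -1, V#4); searched #.../#... to 4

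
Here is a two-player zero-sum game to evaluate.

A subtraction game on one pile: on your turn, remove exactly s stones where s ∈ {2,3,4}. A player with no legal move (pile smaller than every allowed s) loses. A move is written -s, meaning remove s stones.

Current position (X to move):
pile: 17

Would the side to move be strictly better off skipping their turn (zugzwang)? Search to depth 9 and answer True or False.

p1 X@[17]: -2[15]-1 -3[14]-1 -4[13]+1*
p2 O@[13]: -2[11]-1* -3[10]-1 -4[9]-1
p3 X@[11]: -2[9]-1 -3[8]-1 -4[7]+1*
p4 O@[7]: -2[5]-1* -3[4]-1 -4[3]-1
p5 X@[5]: -2[3]-1 -3[2]-1 -4[1]+1*
p6 O@[1] terminal -1; root [17] d9
suppose X passes — search the same position with O to move:
pass> p1 O@[17]: -2[15]-1 -3[14]-1 -4[13]+1*
pass> p2 X@[13]: -2[11]-1* -3[10]-1 -4[9]-1
pass> p3 O@[11]: -2[9]-1 -3[8]-1 -4[7]+1*
pass> p4 X@[7]: -2[5]-1* -3[4]-1 -4[3]-1
pass> p5 O@[5]: -2[3]-1 -3[2]-1 -4[1]+1*
pass> p6 X@[1] terminal -1; root [17] d9
for X: play +1, pass -1

zugzwang(17, X) = False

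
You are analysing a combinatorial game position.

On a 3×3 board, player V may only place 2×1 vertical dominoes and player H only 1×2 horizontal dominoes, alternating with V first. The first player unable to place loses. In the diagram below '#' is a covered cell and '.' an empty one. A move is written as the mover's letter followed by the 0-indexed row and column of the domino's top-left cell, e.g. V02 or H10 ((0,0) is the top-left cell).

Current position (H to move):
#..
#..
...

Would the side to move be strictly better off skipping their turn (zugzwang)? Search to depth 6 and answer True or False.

zugzwang(#../#../..., H) = False

ply 1, H at #../#../... | H01=-1→###/#../...; H11=+1→#../###/...*; H20=-1→#../#../##.; H21=-1→#../#../.##
ply 2: #../###/... is terminal -1 (V); from #../#../... depth 6
suppose H passes — search the same position with V to move:
pass> ply 1, V at #../#../... | V01=+1→##./##./...*; V02=+1→#.#/#.#/...; V11=+1→#../##./.#.; V12=+1→#../#.#/..#
pass> ply 2, H at ##./##./... | H20=-1→##./##./##.*; H21=-1→##./##./.##
pass> ply 3, V at ##./##./##. | V02=+1→###/###/##.*; V12=+1→##./###/###
pass> ply 4: ###/###/##. is terminal -1 (H); from #../#../... depth 6
for H: play +1, pass -1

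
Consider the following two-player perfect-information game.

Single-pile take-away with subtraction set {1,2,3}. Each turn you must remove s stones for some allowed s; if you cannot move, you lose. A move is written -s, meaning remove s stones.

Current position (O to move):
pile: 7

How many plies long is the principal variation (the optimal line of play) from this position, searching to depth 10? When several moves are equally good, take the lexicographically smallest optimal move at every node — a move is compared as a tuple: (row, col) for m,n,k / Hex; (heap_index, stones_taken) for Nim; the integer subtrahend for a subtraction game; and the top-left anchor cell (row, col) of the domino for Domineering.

ply 1, O at 7 | -1=-1→6; -2=-1→5; -3=+1→4*
ply 2, X at 4 | -1=-1→3*; -2=-1→2; -3=-1→1
ply 3, O at 3 | -1=-1→2; -2=-1→1; -3=+1→0*
ply 4: 0 is terminal -1 (X); from 7 depth 10

PV length from [7]: 3 plies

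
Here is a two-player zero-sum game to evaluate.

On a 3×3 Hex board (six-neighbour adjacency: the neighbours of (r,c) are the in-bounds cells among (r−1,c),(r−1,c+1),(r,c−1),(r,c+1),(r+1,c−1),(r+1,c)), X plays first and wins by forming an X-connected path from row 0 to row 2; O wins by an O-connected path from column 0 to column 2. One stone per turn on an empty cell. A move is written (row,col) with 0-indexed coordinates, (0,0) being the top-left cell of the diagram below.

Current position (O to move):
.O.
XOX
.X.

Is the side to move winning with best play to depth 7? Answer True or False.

O winning at [.O./XOX/.X.]: True

p1 O@[.O./XOX/.X.]: (0,0)[OO./XOX/.X.]-1 (0,2)[.OO/XOX/.X.]+1* (2,0)[.O./XOX/OX.]-1 (2,2)[.O./XOX/.XO]-1
p2 X@[.OO/XOX/.X.]: (0,0)[XOO/XOX/.X.]-1* (2,0)[.OO/XOX/XX.]-1 (2,2)[.OO/XOX/.XX]-1
p3 O@[XOO/XOX/.X.]: (2,0)[XOO/XOX/OX.]+1* (2,2)[XOO/XOX/.XO]-1
p4 X@[XOO/XOX/OX.] terminal -1; root [.O./XOX/.X.] d7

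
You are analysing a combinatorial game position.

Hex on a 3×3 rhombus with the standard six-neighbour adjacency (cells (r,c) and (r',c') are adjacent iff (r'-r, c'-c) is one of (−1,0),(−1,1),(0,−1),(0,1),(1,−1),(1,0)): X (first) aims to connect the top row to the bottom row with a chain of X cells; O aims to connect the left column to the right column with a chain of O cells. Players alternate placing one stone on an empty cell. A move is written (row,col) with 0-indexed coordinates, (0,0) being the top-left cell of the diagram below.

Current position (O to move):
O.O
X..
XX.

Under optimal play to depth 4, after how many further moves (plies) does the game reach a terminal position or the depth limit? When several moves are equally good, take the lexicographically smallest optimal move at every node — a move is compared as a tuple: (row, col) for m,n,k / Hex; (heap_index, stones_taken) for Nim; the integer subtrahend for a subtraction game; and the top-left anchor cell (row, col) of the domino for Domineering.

ply 1, O at O.O/X../XX. | (0,1)=+1→OOO/X../XX.*; (1,1)=-1→O.O/XO./XX.; (1,2)=-1→O.O/X.O/XX.; (2,2)=-1→O.O/X../XXO
ply 2: OOO/X../XX. is terminal -1 (X); from O.O/X../XX. depth 4

PV length from [O.O/X../XX.]: 1 ply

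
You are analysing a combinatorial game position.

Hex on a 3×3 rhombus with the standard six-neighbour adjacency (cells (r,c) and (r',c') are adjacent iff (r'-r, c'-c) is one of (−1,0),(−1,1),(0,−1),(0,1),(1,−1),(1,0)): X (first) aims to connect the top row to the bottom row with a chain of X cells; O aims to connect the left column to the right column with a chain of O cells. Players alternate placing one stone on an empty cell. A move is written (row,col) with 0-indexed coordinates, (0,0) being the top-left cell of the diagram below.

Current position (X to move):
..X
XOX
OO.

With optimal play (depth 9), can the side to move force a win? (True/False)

p1 X@[..X/XOX/OO.]: (0,0)[X.X/XOX/OO.]-1 (0,1)[.XX/XOX/OO.]-1 (2,2)[..X/XOX/OOX]+1*
p2 O@[..X/XOX/OOX] terminal -1; root [..X/XOX/OO.] d9

X winning at [..X/XOX/OO.]: True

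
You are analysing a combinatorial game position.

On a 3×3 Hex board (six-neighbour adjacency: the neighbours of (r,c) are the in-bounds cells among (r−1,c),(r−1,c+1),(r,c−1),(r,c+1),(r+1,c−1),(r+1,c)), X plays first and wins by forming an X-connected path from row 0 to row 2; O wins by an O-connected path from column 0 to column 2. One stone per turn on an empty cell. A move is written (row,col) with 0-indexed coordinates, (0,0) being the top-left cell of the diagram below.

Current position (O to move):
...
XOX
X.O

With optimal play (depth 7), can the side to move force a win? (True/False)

O winning at [.../XOX/X.O]: False

ply 1, O at .../XOX/X.O | (0,0)=-1→O../XOX/X.O*; (0,1)=-1→.O./XOX/X.O; (0,2)=-1→..O/XOX/X.O; (2,1)=-1→.../XOX/XOO
ply 2, X at O../XOX/X.O | (0,1)=+1→OX./XOX/X.O*; (0,2)=+1→O.X/XOX/X.O; (2,1)=+1→O../XOX/XXO
ply 3: OX./XOX/X.O is terminal -1 (O); from .../XOX/X.O depth 7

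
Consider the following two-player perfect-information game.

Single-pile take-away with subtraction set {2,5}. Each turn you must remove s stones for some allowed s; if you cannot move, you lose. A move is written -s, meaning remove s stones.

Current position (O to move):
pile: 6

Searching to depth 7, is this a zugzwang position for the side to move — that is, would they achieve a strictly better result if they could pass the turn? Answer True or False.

zugzwang(6, O) = False

p1 O@[6]: -2[4]+1* -5[1]+1
p2 X@[4]: -2[2]-1*
p3 O@[2]: -2[0]+1*
p4 X@[0] terminal -1; root [6] d7
suppose O passes — search the same position with X to move:
pass> p1 X@[6]: -2[4]+1* -5[1]+1
pass> p2 O@[4]: -2[2]-1*
pass> p3 X@[2]: -2[0]+1*
pass> p4 O@[0] terminal -1; root [6] d7
for O: play +1, pass -1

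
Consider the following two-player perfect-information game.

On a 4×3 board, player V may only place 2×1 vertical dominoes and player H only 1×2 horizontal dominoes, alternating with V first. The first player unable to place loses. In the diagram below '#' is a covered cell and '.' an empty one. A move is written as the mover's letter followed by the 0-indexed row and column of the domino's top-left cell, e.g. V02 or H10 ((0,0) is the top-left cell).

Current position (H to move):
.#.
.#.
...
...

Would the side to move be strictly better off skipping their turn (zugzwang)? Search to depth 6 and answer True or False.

p1 H@[.#./.#./.../...]: H20[.#./.#./##./...]-1* H21[.#./.#./.##/...]-1 H30[.#./.#./.../##.]-1 H31[.#./.#./.../.##]-1
p2 V@[.#./.#./##./...]: V00[##./##./##./...]+1* V02[.##/.##/##./...]+1 V12[.#./.##/###/...]+1 V22[.#./.#./###/..#]+1
p3 H@[##./##./##./...]: H30[##./##./##./##.]-1* H31[##./##./##./.##]-1
p4 V@[##./##./##./##.]: V02[###/###/##./##.]+1* V12[##./###/###/##.]+1 V22[##./##./###/###]+1
p5 H@[###/###/##./##.] terminal -1; root [.#./.#./.../...] d6
suppose H passes — search the same position with V to move:
pass> p1 V@[.#./.#./.../...]: V00[##./##./.../...]+1* V02[.##/.##/.../...]+1 V10[.#./##./#../...]-1 V12[.#./.##/..#/...]-1 V20[.#./.#./#../#..]+1 V21[.#./.#./.#./.#.]+1 V22[.#./.#./..#/..#]+1
pass> p2 H@[##./##./.../...]: H20[##./##./##./...]-1* H21[##./##./.##/...]-1 H30[##./##./.../##.]-1 H31[##./##./.../.##]-1
pass> p3 V@[##./##./##./...]: V02[###/###/##./...]-1 V12[##./###/###/...]-1 V22[##./##./###/..#]+1*
pass> p4 H@[##./##./###/..#]: H30[##./##./###/###]-1*
pass> p5 V@[##./##./###/###]: V02[###/###/###/###]+1*
pass> p6 H@[###/###/###/###] terminal -1; root [.#./.#./.../...] d6
for H: play -1, pass -1

zugzwang(.#./.#./.../..., H) = False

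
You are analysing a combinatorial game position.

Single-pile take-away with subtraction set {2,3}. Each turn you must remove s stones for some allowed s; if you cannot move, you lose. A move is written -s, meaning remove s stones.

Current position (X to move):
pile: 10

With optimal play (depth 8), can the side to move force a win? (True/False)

X winning at [10]: False

ply 1, X at 10 | -2=-1→8*; -3=-1→7
ply 2, O at 8 | -2=+1→6*; -3=+1→5
ply 3, X at 6 | -2=-1→4*; -3=-1→3
ply 4, O at 4 | -2=-1→2; -3=+1→1*
ply 5: 1 is terminal -1 (X); from 10 depth 8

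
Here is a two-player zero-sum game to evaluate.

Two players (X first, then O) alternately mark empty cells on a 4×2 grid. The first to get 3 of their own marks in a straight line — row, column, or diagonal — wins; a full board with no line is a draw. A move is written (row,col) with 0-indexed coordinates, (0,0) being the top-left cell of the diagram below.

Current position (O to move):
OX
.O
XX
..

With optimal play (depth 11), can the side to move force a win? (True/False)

ply 1, O at OX/.O/XX/.. | (1,0)=+0→OX/OO/XX/..*; (3,0)=+0→OX/.O/XX/O.; (3,1)=+0→OX/.O/XX/.O
ply 2, X at OX/OO/XX/.. | (3,0)=+0→OX/OO/XX/X.*; (3,1)=+0→OX/OO/XX/.X
ply 3, O at OX/OO/XX/X. | (3,1)=+0→OX/OO/XX/XO*
ply 4: OX/OO/XX/XO is terminal +0 (X); from OX/.O/XX/.. depth 11

O winning at [OX/.O/XX/..]: False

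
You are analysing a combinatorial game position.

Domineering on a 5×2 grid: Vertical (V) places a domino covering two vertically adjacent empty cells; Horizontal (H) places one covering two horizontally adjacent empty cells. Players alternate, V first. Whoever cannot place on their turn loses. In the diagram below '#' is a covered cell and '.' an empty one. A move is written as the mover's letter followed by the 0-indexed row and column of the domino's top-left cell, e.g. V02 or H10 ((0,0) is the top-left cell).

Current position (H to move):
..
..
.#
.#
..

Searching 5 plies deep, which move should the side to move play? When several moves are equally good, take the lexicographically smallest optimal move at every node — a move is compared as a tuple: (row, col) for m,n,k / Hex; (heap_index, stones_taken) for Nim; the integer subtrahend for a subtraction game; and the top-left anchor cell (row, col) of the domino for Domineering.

[../../.#/.#/..] H move#1: H00:+1/##/../.#/.#/..*, H10:+1/../##/.#/.#/.., H40:-1/../../.#/.#/##
[##/../.#/.#/..] V move#2: V10:-1/##/#./##/.#/..*, V20:-1/##/../##/##/.., V30:-1/##/../.#/##/#.
[##/#./##/.#/..] H move#3: H40:+1/##/#./##/.#/##*
[##/#./##/.#/##] end (terminal -1, V#4); searched ../../.#/.#/.. to 5

H's best at [../../.#/.#/..]: H00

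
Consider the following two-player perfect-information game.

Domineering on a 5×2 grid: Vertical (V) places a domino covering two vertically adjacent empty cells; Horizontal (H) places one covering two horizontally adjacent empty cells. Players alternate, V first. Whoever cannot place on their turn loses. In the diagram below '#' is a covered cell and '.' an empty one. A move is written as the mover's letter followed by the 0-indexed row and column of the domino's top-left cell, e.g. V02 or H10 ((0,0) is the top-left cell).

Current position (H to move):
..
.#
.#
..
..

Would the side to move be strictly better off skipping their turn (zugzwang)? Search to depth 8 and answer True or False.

ply 1, H at ../.#/.#/../.. | H00=-1→##/.#/.#/../..; H30=+1→../.#/.#/##/..*; H40=+1→../.#/.#/../##
ply 2, V at ../.#/.#/##/.. | V00=-1→#./##/.#/##/..*; V10=-1→../##/##/##/..
ply 3, H at #./##/.#/##/.. | H40=+1→#./##/.#/##/##*
ply 4: #./##/.#/##/## is terminal -1 (V); from ../.#/.#/../.. depth 8
if H skipped the turn, V would face:
~ ply 1, V at ../.#/.#/../.. | V00=-1→#./##/.#/../..; V10=-1→../##/##/../..; V20=+1→../.#/##/#./..*; V30=+1→../.#/.#/#./#.; V31=+1→../.#/.#/.#/.#
~ ply 2, H at ../.#/##/#./.. | H00=-1→##/.#/##/#./..*; H40=-1→../.#/##/#./##
~ ply 3, V at ##/.#/##/#./.. | V31=+1→##/.#/##/##/.#*
~ ply 4: ##/.#/##/##/.# is terminal -1 (H); from ../.#/.#/../.. depth 8
compare (H): move=+1 vs pass=-1

zugzwang(../.#/.#/../.., H) = False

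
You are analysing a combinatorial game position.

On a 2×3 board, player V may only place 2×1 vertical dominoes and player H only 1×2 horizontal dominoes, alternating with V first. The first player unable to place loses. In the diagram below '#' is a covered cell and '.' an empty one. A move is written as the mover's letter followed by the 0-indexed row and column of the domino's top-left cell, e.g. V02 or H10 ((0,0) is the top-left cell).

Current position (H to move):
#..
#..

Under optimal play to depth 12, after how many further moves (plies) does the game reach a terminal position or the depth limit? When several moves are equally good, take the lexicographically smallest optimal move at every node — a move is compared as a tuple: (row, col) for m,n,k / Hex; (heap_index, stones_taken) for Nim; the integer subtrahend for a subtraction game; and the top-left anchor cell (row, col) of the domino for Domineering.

PV length from [#../#..]: 1 ply

p1 H@[#../#..]: H01[###/#..]+1* H11[#../###]+1
p2 V@[###/#..] terminal -1; root [#../#..] d12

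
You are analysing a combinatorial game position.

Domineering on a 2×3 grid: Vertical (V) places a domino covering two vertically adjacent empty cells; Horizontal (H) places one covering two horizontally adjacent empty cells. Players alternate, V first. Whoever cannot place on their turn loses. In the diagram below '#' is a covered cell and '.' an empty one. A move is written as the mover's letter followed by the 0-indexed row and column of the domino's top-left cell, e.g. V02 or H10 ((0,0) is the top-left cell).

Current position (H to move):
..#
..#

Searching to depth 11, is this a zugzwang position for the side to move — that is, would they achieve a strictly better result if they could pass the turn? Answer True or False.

ply 1, H at ..#/..# | H00=+1→###/..#*; H10=+1→..#/###
ply 2: ###/..# is terminal -1 (V); from ..#/..# depth 11
pass branch (V moves first from the same position):
  | ply 1, V at ..#/..# | V00=+1→#.#/#.#*; V01=+1→.##/.##
  | ply 2: #.#/#.# is terminal -1 (H); from ..#/..# depth 11
H moving scores +1; H passing scores -1

zugzwang(..#/..#, H) = False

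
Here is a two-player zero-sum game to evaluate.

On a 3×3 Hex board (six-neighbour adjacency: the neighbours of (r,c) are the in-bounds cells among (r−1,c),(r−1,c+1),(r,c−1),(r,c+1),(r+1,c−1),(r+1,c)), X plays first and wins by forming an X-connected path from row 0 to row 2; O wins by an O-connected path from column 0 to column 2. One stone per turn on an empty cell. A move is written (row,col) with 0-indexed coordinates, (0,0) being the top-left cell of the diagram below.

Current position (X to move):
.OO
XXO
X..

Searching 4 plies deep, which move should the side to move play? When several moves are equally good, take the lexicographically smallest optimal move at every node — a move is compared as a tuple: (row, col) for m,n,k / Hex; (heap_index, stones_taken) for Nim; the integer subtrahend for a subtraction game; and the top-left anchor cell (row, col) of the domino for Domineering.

[.OO/XXO/X..] X move#1: (0,0):+1/XOO/XXO/X..*, (2,1):-1/.OO/XXO/XX., (2,2):-1/.OO/XXO/X.X
[XOO/XXO/X..] end (terminal -1, O#2); searched .OO/XXO/X.. to 4

X's best at [.OO/XXO/X..]: (0,0)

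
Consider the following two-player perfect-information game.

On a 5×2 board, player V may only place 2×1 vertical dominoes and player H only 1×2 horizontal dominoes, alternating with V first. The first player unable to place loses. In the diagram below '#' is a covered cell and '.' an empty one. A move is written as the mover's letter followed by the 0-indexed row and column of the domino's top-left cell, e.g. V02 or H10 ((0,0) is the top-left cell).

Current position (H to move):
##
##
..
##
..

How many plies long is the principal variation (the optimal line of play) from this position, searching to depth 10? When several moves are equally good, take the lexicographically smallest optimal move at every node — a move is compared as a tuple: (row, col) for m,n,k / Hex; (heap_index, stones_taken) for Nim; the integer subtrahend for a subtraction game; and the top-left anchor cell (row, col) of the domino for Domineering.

PV length from [##/##/../##/..]: 1 ply

[##/##/../##/..] H move#1: H20:+1/##/##/##/##/..*, H40:+1/##/##/../##/##
[##/##/##/##/..] end (terminal -1, V#2); searched ##/##/../##/.. to 10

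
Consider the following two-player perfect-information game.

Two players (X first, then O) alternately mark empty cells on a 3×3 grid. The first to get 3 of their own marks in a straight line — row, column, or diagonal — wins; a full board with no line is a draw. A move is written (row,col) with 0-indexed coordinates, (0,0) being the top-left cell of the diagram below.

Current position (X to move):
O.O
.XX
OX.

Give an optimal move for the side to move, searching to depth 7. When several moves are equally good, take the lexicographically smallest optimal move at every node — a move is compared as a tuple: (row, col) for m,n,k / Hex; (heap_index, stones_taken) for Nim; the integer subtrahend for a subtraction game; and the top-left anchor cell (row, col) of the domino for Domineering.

X's best at [O.O/.XX/OX.]: (0,1)

[O.O/.XX/OX.] X move#1: (0,1):+1/OXO/.XX/OX.*, (1,0):+1/O.O/XXX/OX., (2,2):-1/O.O/.XX/OXX
[OXO/.XX/OX.] end (terminal -1, O#2); searched O.O/.XX/OX. to 7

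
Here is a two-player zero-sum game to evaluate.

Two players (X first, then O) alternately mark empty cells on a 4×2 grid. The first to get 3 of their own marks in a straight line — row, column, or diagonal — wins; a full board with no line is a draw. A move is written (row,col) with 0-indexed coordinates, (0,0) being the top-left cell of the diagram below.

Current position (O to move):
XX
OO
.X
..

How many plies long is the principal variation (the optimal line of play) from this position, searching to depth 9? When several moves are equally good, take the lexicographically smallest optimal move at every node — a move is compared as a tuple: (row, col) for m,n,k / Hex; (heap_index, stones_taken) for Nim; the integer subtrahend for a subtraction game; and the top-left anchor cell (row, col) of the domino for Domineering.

p1 O@[XX/OO/.X/..]: (2,0)[XX/OO/OX/..]+0* (3,0)[XX/OO/.X/O.]+0 (3,1)[XX/OO/.X/.O]+0
p2 X@[XX/OO/OX/..]: (3,0)[XX/OO/OX/X.]+0* (3,1)[XX/OO/OX/.X]-1
p3 O@[XX/OO/OX/X.]: (3,1)[XX/OO/OX/XO]+0*
p4 X@[XX/OO/OX/XO] terminal +0; root [XX/OO/.X/..] d9

PV length from [XX/OO/.X/..]: 3 plies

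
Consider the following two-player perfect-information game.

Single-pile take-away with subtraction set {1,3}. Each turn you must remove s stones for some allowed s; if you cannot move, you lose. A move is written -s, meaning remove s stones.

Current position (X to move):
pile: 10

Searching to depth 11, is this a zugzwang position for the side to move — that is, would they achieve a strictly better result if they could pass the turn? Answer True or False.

p1 X@[10]: -1[9]-1* -3[7]-1
p2 O@[9]: -1[8]+1* -3[6]+1
p3 X@[8]: -1[7]-1* -3[5]-1
p4 O@[7]: -1[6]+1* -3[4]+1
p5 X@[6]: -1[5]-1* -3[3]-1
p6 O@[5]: -1[4]+1* -3[2]+1
p7 X@[4]: -1[3]-1* -3[1]-1
p8 O@[3]: -1[2]+1* -3[0]+1
p9 X@[2]: -1[1]-1*
p10 O@[1]: -1[0]+1*
p11 X@[0] terminal -1; root [10] d11
if X skipped the turn, O would face:
~ p1 O@[10]: -1[9]-1* -3[7]-1
~ p2 X@[9]: -1[8]+1* -3[6]+1
~ p3 O@[8]: -1[7]-1* -3[5]-1
~ p4 X@[7]: -1[6]+1* -3[4]+1
~ p5 O@[6]: -1[5]-1* -3[3]-1
~ p6 X@[5]: -1[4]+1* -3[2]+1
~ p7 O@[4]: -1[3]-1* -3[1]-1
~ p8 X@[3]: -1[2]+1* -3[0]+1
~ p9 O@[2]: -1[1]-1*
~ p10 X@[1]: -1[0]+1*
~ p11 O@[0] terminal -1; root [10] d11
compare (X): move=-1 vs pass=+1

zugzwang(10, X) = True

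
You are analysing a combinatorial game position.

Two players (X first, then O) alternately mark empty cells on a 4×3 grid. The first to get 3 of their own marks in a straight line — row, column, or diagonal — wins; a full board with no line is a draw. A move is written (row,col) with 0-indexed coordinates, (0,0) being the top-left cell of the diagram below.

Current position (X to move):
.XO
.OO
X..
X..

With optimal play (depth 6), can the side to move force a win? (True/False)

X winning at [.XO/.OO/X../X..]: True

ply 1, X at .XO/.OO/X../X.. | (0,0)=-1→XXO/.OO/X../X..; (1,0)=+1→.XO/XOO/X../X..*; (2,1)=-1→.XO/.OO/XX./X..; (2,2)=-1→.XO/.OO/X.X/X..; (3,1)=-1→.XO/.OO/X../XX.; (3,2)=-1→.XO/.OO/X../X.X
ply 2: .XO/XOO/X../X.. is terminal -1 (O); from .XO/.OO/X../X.. depth 6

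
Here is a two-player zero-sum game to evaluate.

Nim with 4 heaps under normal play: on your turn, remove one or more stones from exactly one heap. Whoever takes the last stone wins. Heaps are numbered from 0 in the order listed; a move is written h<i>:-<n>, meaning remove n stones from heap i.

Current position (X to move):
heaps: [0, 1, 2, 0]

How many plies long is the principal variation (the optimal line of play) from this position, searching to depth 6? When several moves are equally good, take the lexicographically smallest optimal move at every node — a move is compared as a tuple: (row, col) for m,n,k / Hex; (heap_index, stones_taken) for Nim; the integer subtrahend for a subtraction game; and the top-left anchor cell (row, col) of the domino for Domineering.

PV length from [(0,1,2,0)]: 3 plies

[(0,1,2,0)] X move#1: h1:-1:-1/(0,0,2,0), h2:-1:+1/(0,1,1,0)*, h2:-2:-1/(0,1,0,0)
[(0,1,1,0)] O move#2: h1:-1:-1/(0,0,1,0)*, h2:-1:-1/(0,1,0,0)
[(0,0,1,0)] X move#3: h2:-1:+1/(0,0,0,0)*
[(0,0,0,0)] end (terminal -1, O#4); searched (0,1,2,0) to 6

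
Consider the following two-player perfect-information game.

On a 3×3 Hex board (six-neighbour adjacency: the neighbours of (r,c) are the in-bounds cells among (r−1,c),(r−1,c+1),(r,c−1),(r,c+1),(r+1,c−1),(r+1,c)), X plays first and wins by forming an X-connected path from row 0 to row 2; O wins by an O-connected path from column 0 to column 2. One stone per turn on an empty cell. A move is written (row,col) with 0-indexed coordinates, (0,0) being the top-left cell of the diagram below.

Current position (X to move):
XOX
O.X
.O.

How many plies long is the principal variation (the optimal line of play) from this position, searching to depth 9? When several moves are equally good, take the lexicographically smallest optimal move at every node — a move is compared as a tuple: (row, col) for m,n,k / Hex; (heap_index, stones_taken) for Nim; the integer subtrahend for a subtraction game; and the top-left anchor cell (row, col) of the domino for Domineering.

[XOX/O.X/.O.] X move#1: (1,1):+1/XOX/OXX/.O.*, (2,0):+1/XOX/O.X/XO., (2,2):+1/XOX/O.X/.OX
[XOX/OXX/.O.] O move#2: (2,0):-1/XOX/OXX/OO.*, (2,2):-1/XOX/OXX/.OO
[XOX/OXX/OO.] X move#3: (2,2):+1/XOX/OXX/OOX*
[XOX/OXX/OOX] end (terminal -1, O#4); searched XOX/O.X/.O. to 9

PV length from [XOX/O.X/.O.]: 3 plies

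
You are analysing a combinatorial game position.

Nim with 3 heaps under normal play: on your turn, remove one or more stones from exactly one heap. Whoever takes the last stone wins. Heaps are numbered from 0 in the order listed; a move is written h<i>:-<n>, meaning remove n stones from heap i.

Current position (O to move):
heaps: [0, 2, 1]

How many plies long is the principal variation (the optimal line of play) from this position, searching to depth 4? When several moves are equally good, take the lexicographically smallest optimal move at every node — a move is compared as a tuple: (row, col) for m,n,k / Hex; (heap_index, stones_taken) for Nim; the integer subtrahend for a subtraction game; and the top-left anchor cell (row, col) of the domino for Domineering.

PV length from [(0,2,1)]: 3 plies

[(0,2,1)] O move#1: h1:-1:+1/(0,1,1)*, h1:-2:-1/(0,0,1), h2:-1:-1/(0,2,0)
[(0,1,1)] X move#2: h1:-1:-1/(0,0,1)*, h2:-1:-1/(0,1,0)
[(0,0,1)] O move#3: h2:-1:+1/(0,0,0)*
[(0,0,0)] end (terminal -1, X#4); searched (0,2,1) to 4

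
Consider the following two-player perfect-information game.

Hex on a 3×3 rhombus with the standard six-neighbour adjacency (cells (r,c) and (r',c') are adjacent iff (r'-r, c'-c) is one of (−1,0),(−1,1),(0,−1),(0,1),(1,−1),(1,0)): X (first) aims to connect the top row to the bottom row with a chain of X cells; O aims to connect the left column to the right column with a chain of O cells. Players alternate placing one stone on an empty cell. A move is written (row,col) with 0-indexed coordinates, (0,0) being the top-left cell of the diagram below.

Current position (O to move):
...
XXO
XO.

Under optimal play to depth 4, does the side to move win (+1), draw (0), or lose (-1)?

value(.../XXO/XO., O) = -1

p1 O@[.../XXO/XO.]: (0,0)[O../XXO/XO.]-1* (0,1)[.O./XXO/XO.]-1 (0,2)[..O/XXO/XO.]-1 (2,2)[.../XXO/XOO]-1
p2 X@[O../XXO/XO.]: (0,1)[OX./XXO/XO.]+1* (0,2)[O.X/XXO/XO.]+1 (2,2)[O../XXO/XOX]+1
p3 O@[OX./XXO/XO.] terminal -1; root [.../XXO/XO.] d4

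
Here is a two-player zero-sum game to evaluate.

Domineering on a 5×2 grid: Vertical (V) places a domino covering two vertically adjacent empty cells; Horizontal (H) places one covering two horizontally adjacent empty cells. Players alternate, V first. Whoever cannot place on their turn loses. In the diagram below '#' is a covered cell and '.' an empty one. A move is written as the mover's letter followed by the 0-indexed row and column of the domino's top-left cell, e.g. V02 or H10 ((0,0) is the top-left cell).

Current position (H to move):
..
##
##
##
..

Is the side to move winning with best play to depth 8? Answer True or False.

H winning at [../##/##/##/..]: True

ply 1, H at ../##/##/##/.. | H00=+1→##/##/##/##/..*; H40=+1→../##/##/##/##
ply 2: ##/##/##/##/.. is terminal -1 (V); from ../##/##/##/.. depth 8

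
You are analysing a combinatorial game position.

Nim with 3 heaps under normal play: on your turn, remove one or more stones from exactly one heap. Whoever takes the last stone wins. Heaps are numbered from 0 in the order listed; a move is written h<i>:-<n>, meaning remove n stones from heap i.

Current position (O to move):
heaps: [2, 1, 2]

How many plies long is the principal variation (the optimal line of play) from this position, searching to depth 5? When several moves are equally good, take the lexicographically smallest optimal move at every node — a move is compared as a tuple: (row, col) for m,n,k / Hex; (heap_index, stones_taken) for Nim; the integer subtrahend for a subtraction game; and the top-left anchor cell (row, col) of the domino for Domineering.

PV length from [(2,1,2)]: 5 plies

p1 O@[(2,1,2)]: h0:-1[(1,1,2)]-1 h0:-2[(0,1,2)]-1 h1:-1[(2,0,2)]+1* h2:-1[(2,1,1)]-1 h2:-2[(2,1,0)]-1
p2 X@[(2,0,2)]: h0:-1[(1,0,2)]-1* h0:-2[(0,0,2)]-1 h2:-1[(2,0,1)]-1 h2:-2[(2,0,0)]-1
p3 O@[(1,0,2)]: h0:-1[(0,0,2)]-1 h2:-1[(1,0,1)]+1* h2:-2[(1,0,0)]-1
p4 X@[(1,0,1)]: h0:-1[(0,0,1)]-1* h2:-1[(1,0,0)]-1
p5 O@[(0,0,1)]: h2:-1[(0,0,0)]+1*
p6 X@[(0,0,0)] terminal -1; root [(2,1,2)] d5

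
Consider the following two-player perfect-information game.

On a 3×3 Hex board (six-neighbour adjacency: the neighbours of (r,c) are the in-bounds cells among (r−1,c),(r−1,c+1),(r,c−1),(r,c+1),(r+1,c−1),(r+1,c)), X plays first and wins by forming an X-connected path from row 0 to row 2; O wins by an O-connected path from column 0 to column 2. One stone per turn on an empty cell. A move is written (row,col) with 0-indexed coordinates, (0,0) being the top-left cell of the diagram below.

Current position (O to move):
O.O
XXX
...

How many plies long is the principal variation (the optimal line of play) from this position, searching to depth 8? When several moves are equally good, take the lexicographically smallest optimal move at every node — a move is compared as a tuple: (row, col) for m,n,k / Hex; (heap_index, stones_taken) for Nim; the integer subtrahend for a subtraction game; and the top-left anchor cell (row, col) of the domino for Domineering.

ply 1, O at O.O/XXX/... | (0,1)=+1→OOO/XXX/...*; (2,0)=-1→O.O/XXX/O..; (2,1)=-1→O.O/XXX/.O.; (2,2)=-1→O.O/XXX/..O
ply 2: OOO/XXX/... is terminal -1 (X); from O.O/XXX/... depth 8

PV length from [O.O/XXX/...]: 1 ply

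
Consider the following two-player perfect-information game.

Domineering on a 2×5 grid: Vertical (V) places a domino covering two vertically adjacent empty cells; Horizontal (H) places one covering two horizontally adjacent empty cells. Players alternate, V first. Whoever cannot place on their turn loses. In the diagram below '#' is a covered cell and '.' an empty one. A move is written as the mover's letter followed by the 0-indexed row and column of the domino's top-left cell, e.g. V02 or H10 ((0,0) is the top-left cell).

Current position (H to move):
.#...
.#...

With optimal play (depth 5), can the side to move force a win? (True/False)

p1 H@[.#.../.#...]: H02[.###./.#...]-1* H03[.#.##/.#...]-1 H12[.#.../.###.]-1 H13[.#.../.#.##]-1
p2 V@[.###./.#...]: V00[####./##...]-1 V04[.####/.#..#]+1*
p3 H@[.####/.#..#]: H12[.####/.####]-1*
p4 V@[.####/.####]: V00[#####/#####]+1*
p5 H@[#####/#####] terminal -1; root [.#.../.#...] d5

H winning at [.#.../.#...]: False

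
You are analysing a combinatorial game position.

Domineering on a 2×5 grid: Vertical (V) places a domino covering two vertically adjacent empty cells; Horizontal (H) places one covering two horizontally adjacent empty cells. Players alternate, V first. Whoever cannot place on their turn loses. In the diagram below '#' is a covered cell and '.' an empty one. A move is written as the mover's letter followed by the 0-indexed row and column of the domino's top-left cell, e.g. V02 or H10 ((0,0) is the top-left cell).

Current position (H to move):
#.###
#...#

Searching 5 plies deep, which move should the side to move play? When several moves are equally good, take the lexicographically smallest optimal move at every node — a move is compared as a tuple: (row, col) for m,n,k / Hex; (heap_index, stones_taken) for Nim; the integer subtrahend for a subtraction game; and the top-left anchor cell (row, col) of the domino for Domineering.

p1 H@[#.###/#...#]: H11[#.###/###.#]+1* H12[#.###/#.###]-1
p2 V@[#.###/###.#] terminal -1; root [#.###/#...#] d5

H's best at [#.###/#...#]: H11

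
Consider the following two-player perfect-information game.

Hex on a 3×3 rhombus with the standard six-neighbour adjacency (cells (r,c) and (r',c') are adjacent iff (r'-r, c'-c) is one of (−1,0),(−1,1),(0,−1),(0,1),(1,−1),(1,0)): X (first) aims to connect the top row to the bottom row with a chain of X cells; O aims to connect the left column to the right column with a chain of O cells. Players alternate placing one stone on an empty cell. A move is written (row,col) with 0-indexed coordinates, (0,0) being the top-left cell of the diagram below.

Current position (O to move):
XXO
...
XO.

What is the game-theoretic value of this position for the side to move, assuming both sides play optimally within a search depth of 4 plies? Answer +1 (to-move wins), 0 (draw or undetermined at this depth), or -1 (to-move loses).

value(XXO/.../XO., O) = -1

[XXO/.../XO.] O move#1: (1,0):-1/XXO/O../XO.*, (1,1):-1/XXO/.O./XO., (1,2):-1/XXO/..O/XO., (2,2):-1/XXO/.../XOO
[XXO/O../XO.] X move#2: (1,1):+1/XXO/OX./XO.*, (1,2):-1/XXO/O.X/XO., (2,2):-1/XXO/O../XOX
[XXO/OX./XO.] end (terminal -1, O#3); searched XXO/.../XO. to 4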